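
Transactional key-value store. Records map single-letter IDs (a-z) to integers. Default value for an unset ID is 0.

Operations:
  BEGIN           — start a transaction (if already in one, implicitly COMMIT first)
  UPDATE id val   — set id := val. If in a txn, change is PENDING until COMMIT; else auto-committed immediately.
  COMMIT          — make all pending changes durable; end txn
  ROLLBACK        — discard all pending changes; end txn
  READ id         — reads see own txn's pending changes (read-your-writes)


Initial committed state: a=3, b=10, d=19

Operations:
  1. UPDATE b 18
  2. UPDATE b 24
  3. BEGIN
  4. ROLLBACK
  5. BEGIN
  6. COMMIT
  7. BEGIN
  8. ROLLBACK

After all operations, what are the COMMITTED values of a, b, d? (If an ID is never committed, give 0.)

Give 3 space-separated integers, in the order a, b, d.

Initial committed: {a=3, b=10, d=19}
Op 1: UPDATE b=18 (auto-commit; committed b=18)
Op 2: UPDATE b=24 (auto-commit; committed b=24)
Op 3: BEGIN: in_txn=True, pending={}
Op 4: ROLLBACK: discarded pending []; in_txn=False
Op 5: BEGIN: in_txn=True, pending={}
Op 6: COMMIT: merged [] into committed; committed now {a=3, b=24, d=19}
Op 7: BEGIN: in_txn=True, pending={}
Op 8: ROLLBACK: discarded pending []; in_txn=False
Final committed: {a=3, b=24, d=19}

Answer: 3 24 19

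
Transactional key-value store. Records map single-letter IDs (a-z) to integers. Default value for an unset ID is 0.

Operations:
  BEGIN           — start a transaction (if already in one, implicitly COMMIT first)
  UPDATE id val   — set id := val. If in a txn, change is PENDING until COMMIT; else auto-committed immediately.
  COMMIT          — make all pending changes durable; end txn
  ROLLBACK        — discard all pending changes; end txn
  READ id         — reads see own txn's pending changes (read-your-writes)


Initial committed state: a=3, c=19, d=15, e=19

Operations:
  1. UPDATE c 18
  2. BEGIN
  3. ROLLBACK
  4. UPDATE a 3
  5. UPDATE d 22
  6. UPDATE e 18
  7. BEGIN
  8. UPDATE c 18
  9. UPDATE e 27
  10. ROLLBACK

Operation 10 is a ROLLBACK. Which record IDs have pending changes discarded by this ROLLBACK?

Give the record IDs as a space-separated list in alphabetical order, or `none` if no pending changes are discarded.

Answer: c e

Derivation:
Initial committed: {a=3, c=19, d=15, e=19}
Op 1: UPDATE c=18 (auto-commit; committed c=18)
Op 2: BEGIN: in_txn=True, pending={}
Op 3: ROLLBACK: discarded pending []; in_txn=False
Op 4: UPDATE a=3 (auto-commit; committed a=3)
Op 5: UPDATE d=22 (auto-commit; committed d=22)
Op 6: UPDATE e=18 (auto-commit; committed e=18)
Op 7: BEGIN: in_txn=True, pending={}
Op 8: UPDATE c=18 (pending; pending now {c=18})
Op 9: UPDATE e=27 (pending; pending now {c=18, e=27})
Op 10: ROLLBACK: discarded pending ['c', 'e']; in_txn=False
ROLLBACK at op 10 discards: ['c', 'e']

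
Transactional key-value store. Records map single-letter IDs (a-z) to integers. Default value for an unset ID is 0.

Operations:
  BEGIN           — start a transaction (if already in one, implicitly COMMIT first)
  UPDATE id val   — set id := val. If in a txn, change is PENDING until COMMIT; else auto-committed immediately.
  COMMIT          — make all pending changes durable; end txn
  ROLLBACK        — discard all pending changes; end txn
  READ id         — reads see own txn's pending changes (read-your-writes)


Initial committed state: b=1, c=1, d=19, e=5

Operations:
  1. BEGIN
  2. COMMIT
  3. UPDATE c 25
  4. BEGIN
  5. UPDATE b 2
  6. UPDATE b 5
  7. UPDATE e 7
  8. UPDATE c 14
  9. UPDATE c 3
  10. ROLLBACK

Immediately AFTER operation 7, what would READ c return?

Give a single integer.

Initial committed: {b=1, c=1, d=19, e=5}
Op 1: BEGIN: in_txn=True, pending={}
Op 2: COMMIT: merged [] into committed; committed now {b=1, c=1, d=19, e=5}
Op 3: UPDATE c=25 (auto-commit; committed c=25)
Op 4: BEGIN: in_txn=True, pending={}
Op 5: UPDATE b=2 (pending; pending now {b=2})
Op 6: UPDATE b=5 (pending; pending now {b=5})
Op 7: UPDATE e=7 (pending; pending now {b=5, e=7})
After op 7: visible(c) = 25 (pending={b=5, e=7}, committed={b=1, c=25, d=19, e=5})

Answer: 25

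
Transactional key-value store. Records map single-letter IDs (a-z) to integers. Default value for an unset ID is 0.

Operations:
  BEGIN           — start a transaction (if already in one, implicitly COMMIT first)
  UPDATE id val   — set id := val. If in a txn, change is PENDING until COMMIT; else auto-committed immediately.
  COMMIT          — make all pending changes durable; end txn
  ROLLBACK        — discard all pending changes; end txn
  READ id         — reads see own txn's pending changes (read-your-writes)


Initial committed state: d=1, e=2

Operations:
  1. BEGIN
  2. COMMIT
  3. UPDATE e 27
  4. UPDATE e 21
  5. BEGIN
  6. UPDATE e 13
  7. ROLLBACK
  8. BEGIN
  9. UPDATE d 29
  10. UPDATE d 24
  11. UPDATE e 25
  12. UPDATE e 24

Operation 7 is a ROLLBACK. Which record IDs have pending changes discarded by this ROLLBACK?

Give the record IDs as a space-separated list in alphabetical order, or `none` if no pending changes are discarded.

Initial committed: {d=1, e=2}
Op 1: BEGIN: in_txn=True, pending={}
Op 2: COMMIT: merged [] into committed; committed now {d=1, e=2}
Op 3: UPDATE e=27 (auto-commit; committed e=27)
Op 4: UPDATE e=21 (auto-commit; committed e=21)
Op 5: BEGIN: in_txn=True, pending={}
Op 6: UPDATE e=13 (pending; pending now {e=13})
Op 7: ROLLBACK: discarded pending ['e']; in_txn=False
Op 8: BEGIN: in_txn=True, pending={}
Op 9: UPDATE d=29 (pending; pending now {d=29})
Op 10: UPDATE d=24 (pending; pending now {d=24})
Op 11: UPDATE e=25 (pending; pending now {d=24, e=25})
Op 12: UPDATE e=24 (pending; pending now {d=24, e=24})
ROLLBACK at op 7 discards: ['e']

Answer: e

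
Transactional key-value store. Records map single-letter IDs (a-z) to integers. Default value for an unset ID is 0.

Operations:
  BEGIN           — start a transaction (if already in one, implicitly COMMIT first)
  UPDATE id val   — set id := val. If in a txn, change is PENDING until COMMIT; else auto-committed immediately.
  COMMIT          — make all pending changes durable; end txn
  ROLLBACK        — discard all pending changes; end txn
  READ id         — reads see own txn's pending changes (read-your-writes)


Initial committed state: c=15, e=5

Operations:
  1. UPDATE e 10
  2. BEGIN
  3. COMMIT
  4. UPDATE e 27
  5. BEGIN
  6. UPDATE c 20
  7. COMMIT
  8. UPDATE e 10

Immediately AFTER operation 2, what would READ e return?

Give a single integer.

Answer: 10

Derivation:
Initial committed: {c=15, e=5}
Op 1: UPDATE e=10 (auto-commit; committed e=10)
Op 2: BEGIN: in_txn=True, pending={}
After op 2: visible(e) = 10 (pending={}, committed={c=15, e=10})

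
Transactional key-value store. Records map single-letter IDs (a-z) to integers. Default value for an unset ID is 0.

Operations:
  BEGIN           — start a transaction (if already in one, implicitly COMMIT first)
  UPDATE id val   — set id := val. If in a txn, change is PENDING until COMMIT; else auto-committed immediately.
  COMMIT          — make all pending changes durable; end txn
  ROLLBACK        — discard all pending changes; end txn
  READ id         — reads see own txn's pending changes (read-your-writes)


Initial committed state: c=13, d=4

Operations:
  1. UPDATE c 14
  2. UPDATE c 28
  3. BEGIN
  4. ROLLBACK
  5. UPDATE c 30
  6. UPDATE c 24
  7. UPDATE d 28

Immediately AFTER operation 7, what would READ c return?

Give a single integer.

Initial committed: {c=13, d=4}
Op 1: UPDATE c=14 (auto-commit; committed c=14)
Op 2: UPDATE c=28 (auto-commit; committed c=28)
Op 3: BEGIN: in_txn=True, pending={}
Op 4: ROLLBACK: discarded pending []; in_txn=False
Op 5: UPDATE c=30 (auto-commit; committed c=30)
Op 6: UPDATE c=24 (auto-commit; committed c=24)
Op 7: UPDATE d=28 (auto-commit; committed d=28)
After op 7: visible(c) = 24 (pending={}, committed={c=24, d=28})

Answer: 24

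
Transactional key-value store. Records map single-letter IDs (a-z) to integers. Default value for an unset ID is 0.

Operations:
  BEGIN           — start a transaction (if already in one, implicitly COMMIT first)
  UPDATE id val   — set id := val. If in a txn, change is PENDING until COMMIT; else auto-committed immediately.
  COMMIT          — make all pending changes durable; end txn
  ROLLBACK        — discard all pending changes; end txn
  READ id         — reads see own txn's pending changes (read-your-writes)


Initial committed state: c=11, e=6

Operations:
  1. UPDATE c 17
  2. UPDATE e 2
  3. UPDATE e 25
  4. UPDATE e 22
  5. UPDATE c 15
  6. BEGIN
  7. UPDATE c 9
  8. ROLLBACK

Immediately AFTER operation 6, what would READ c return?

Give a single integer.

Answer: 15

Derivation:
Initial committed: {c=11, e=6}
Op 1: UPDATE c=17 (auto-commit; committed c=17)
Op 2: UPDATE e=2 (auto-commit; committed e=2)
Op 3: UPDATE e=25 (auto-commit; committed e=25)
Op 4: UPDATE e=22 (auto-commit; committed e=22)
Op 5: UPDATE c=15 (auto-commit; committed c=15)
Op 6: BEGIN: in_txn=True, pending={}
After op 6: visible(c) = 15 (pending={}, committed={c=15, e=22})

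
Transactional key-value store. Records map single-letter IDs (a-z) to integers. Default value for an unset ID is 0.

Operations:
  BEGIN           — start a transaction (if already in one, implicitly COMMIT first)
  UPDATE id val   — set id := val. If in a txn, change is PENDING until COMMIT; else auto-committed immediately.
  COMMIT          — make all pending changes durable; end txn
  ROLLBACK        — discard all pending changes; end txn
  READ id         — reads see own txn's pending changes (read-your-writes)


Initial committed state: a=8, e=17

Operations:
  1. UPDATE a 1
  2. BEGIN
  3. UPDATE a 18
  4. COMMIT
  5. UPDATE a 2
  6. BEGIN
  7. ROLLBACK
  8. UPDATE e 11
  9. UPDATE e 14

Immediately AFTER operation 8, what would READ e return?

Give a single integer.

Answer: 11

Derivation:
Initial committed: {a=8, e=17}
Op 1: UPDATE a=1 (auto-commit; committed a=1)
Op 2: BEGIN: in_txn=True, pending={}
Op 3: UPDATE a=18 (pending; pending now {a=18})
Op 4: COMMIT: merged ['a'] into committed; committed now {a=18, e=17}
Op 5: UPDATE a=2 (auto-commit; committed a=2)
Op 6: BEGIN: in_txn=True, pending={}
Op 7: ROLLBACK: discarded pending []; in_txn=False
Op 8: UPDATE e=11 (auto-commit; committed e=11)
After op 8: visible(e) = 11 (pending={}, committed={a=2, e=11})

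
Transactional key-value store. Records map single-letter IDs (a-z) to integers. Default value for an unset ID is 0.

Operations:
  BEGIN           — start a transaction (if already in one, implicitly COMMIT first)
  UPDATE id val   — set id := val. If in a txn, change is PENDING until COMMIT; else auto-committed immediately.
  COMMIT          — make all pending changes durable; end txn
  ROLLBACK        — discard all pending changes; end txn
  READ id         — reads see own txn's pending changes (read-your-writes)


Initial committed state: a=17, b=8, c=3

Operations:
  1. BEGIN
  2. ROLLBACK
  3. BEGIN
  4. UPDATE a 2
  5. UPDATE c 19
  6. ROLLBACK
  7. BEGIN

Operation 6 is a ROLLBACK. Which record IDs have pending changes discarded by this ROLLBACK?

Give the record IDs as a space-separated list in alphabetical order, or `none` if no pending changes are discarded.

Answer: a c

Derivation:
Initial committed: {a=17, b=8, c=3}
Op 1: BEGIN: in_txn=True, pending={}
Op 2: ROLLBACK: discarded pending []; in_txn=False
Op 3: BEGIN: in_txn=True, pending={}
Op 4: UPDATE a=2 (pending; pending now {a=2})
Op 5: UPDATE c=19 (pending; pending now {a=2, c=19})
Op 6: ROLLBACK: discarded pending ['a', 'c']; in_txn=False
Op 7: BEGIN: in_txn=True, pending={}
ROLLBACK at op 6 discards: ['a', 'c']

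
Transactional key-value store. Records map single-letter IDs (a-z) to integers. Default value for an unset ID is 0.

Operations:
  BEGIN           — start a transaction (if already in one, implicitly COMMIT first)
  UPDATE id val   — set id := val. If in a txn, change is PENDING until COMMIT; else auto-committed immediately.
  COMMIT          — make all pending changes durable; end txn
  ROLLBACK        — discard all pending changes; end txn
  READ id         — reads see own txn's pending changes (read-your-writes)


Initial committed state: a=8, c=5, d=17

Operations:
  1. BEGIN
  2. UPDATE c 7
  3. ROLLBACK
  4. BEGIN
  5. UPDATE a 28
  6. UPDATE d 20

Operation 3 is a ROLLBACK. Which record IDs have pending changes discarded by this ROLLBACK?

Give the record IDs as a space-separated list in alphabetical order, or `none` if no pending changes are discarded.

Answer: c

Derivation:
Initial committed: {a=8, c=5, d=17}
Op 1: BEGIN: in_txn=True, pending={}
Op 2: UPDATE c=7 (pending; pending now {c=7})
Op 3: ROLLBACK: discarded pending ['c']; in_txn=False
Op 4: BEGIN: in_txn=True, pending={}
Op 5: UPDATE a=28 (pending; pending now {a=28})
Op 6: UPDATE d=20 (pending; pending now {a=28, d=20})
ROLLBACK at op 3 discards: ['c']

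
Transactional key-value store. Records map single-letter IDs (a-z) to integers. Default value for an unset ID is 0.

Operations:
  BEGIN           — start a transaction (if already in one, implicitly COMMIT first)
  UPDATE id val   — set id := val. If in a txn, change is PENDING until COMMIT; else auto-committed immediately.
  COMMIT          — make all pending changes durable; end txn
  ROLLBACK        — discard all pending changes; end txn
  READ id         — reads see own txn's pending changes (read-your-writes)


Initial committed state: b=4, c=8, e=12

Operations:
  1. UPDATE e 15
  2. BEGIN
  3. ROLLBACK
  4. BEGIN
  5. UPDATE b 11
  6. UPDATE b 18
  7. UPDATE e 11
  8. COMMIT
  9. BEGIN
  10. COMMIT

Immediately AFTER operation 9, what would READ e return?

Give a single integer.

Answer: 11

Derivation:
Initial committed: {b=4, c=8, e=12}
Op 1: UPDATE e=15 (auto-commit; committed e=15)
Op 2: BEGIN: in_txn=True, pending={}
Op 3: ROLLBACK: discarded pending []; in_txn=False
Op 4: BEGIN: in_txn=True, pending={}
Op 5: UPDATE b=11 (pending; pending now {b=11})
Op 6: UPDATE b=18 (pending; pending now {b=18})
Op 7: UPDATE e=11 (pending; pending now {b=18, e=11})
Op 8: COMMIT: merged ['b', 'e'] into committed; committed now {b=18, c=8, e=11}
Op 9: BEGIN: in_txn=True, pending={}
After op 9: visible(e) = 11 (pending={}, committed={b=18, c=8, e=11})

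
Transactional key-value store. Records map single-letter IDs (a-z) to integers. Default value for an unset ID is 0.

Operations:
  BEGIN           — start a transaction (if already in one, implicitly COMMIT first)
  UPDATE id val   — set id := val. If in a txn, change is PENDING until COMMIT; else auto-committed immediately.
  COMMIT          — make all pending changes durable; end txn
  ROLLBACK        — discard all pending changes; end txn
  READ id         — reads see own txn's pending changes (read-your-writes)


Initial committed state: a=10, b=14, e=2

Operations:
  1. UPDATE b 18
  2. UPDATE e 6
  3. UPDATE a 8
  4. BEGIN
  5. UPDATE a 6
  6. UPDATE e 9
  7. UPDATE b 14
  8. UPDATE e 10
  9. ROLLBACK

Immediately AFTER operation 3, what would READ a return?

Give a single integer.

Initial committed: {a=10, b=14, e=2}
Op 1: UPDATE b=18 (auto-commit; committed b=18)
Op 2: UPDATE e=6 (auto-commit; committed e=6)
Op 3: UPDATE a=8 (auto-commit; committed a=8)
After op 3: visible(a) = 8 (pending={}, committed={a=8, b=18, e=6})

Answer: 8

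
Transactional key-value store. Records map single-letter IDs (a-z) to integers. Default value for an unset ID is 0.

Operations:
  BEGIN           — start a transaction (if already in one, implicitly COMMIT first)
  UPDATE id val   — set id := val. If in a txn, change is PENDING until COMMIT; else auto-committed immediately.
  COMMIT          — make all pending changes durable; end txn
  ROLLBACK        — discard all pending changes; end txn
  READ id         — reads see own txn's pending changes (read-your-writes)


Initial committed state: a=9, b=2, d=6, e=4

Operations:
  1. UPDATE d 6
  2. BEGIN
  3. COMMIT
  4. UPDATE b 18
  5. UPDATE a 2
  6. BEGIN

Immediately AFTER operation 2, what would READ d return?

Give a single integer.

Initial committed: {a=9, b=2, d=6, e=4}
Op 1: UPDATE d=6 (auto-commit; committed d=6)
Op 2: BEGIN: in_txn=True, pending={}
After op 2: visible(d) = 6 (pending={}, committed={a=9, b=2, d=6, e=4})

Answer: 6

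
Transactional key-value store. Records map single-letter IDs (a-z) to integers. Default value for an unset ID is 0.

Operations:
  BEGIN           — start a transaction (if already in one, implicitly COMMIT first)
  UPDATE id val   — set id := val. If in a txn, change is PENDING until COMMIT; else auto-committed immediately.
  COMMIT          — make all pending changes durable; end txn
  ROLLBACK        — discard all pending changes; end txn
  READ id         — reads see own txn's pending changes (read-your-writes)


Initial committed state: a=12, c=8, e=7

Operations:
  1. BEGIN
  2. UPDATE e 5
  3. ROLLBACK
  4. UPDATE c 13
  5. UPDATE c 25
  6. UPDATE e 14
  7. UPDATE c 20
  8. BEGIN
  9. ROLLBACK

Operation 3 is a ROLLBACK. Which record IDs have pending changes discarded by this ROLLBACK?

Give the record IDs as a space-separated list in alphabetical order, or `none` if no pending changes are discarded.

Answer: e

Derivation:
Initial committed: {a=12, c=8, e=7}
Op 1: BEGIN: in_txn=True, pending={}
Op 2: UPDATE e=5 (pending; pending now {e=5})
Op 3: ROLLBACK: discarded pending ['e']; in_txn=False
Op 4: UPDATE c=13 (auto-commit; committed c=13)
Op 5: UPDATE c=25 (auto-commit; committed c=25)
Op 6: UPDATE e=14 (auto-commit; committed e=14)
Op 7: UPDATE c=20 (auto-commit; committed c=20)
Op 8: BEGIN: in_txn=True, pending={}
Op 9: ROLLBACK: discarded pending []; in_txn=False
ROLLBACK at op 3 discards: ['e']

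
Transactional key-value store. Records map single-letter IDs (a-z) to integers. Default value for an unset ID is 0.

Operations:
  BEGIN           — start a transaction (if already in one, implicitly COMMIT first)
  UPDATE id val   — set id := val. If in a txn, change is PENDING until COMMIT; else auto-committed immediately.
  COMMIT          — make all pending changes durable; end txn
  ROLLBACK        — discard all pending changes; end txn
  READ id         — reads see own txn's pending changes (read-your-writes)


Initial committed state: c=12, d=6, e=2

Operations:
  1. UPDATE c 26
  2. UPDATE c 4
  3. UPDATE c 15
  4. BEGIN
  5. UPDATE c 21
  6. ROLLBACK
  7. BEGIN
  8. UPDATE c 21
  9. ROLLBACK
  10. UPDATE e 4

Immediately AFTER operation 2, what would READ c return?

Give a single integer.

Answer: 4

Derivation:
Initial committed: {c=12, d=6, e=2}
Op 1: UPDATE c=26 (auto-commit; committed c=26)
Op 2: UPDATE c=4 (auto-commit; committed c=4)
After op 2: visible(c) = 4 (pending={}, committed={c=4, d=6, e=2})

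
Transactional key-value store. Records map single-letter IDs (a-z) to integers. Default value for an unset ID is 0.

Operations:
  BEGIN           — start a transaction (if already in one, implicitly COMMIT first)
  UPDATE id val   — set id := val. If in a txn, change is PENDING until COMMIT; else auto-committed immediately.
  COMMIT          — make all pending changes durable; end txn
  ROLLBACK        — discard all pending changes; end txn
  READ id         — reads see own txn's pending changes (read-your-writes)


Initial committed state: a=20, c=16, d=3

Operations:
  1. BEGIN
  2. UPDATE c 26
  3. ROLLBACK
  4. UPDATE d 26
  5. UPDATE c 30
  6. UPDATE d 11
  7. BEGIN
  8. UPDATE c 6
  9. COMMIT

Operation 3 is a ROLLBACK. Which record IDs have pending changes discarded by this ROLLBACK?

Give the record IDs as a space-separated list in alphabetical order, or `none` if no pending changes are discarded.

Answer: c

Derivation:
Initial committed: {a=20, c=16, d=3}
Op 1: BEGIN: in_txn=True, pending={}
Op 2: UPDATE c=26 (pending; pending now {c=26})
Op 3: ROLLBACK: discarded pending ['c']; in_txn=False
Op 4: UPDATE d=26 (auto-commit; committed d=26)
Op 5: UPDATE c=30 (auto-commit; committed c=30)
Op 6: UPDATE d=11 (auto-commit; committed d=11)
Op 7: BEGIN: in_txn=True, pending={}
Op 8: UPDATE c=6 (pending; pending now {c=6})
Op 9: COMMIT: merged ['c'] into committed; committed now {a=20, c=6, d=11}
ROLLBACK at op 3 discards: ['c']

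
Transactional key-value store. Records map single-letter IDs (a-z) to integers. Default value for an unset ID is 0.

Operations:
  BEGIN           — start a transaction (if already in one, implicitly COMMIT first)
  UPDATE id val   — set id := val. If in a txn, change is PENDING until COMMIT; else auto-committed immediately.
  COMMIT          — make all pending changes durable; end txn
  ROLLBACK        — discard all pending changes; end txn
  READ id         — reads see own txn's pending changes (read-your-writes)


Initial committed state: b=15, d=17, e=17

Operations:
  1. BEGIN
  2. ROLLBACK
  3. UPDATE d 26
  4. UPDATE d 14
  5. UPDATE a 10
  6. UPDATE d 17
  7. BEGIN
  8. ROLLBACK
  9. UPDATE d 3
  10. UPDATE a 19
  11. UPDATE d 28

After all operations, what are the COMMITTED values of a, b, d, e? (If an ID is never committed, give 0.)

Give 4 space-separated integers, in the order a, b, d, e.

Answer: 19 15 28 17

Derivation:
Initial committed: {b=15, d=17, e=17}
Op 1: BEGIN: in_txn=True, pending={}
Op 2: ROLLBACK: discarded pending []; in_txn=False
Op 3: UPDATE d=26 (auto-commit; committed d=26)
Op 4: UPDATE d=14 (auto-commit; committed d=14)
Op 5: UPDATE a=10 (auto-commit; committed a=10)
Op 6: UPDATE d=17 (auto-commit; committed d=17)
Op 7: BEGIN: in_txn=True, pending={}
Op 8: ROLLBACK: discarded pending []; in_txn=False
Op 9: UPDATE d=3 (auto-commit; committed d=3)
Op 10: UPDATE a=19 (auto-commit; committed a=19)
Op 11: UPDATE d=28 (auto-commit; committed d=28)
Final committed: {a=19, b=15, d=28, e=17}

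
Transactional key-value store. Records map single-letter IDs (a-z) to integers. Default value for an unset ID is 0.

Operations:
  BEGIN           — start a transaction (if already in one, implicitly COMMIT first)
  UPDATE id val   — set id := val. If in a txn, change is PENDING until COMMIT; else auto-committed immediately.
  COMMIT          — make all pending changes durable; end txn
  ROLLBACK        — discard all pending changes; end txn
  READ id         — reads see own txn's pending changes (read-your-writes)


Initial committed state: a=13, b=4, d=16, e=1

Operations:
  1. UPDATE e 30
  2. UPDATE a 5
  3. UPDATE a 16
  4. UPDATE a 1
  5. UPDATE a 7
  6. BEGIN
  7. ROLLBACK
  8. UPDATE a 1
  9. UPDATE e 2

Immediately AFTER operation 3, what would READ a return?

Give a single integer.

Initial committed: {a=13, b=4, d=16, e=1}
Op 1: UPDATE e=30 (auto-commit; committed e=30)
Op 2: UPDATE a=5 (auto-commit; committed a=5)
Op 3: UPDATE a=16 (auto-commit; committed a=16)
After op 3: visible(a) = 16 (pending={}, committed={a=16, b=4, d=16, e=30})

Answer: 16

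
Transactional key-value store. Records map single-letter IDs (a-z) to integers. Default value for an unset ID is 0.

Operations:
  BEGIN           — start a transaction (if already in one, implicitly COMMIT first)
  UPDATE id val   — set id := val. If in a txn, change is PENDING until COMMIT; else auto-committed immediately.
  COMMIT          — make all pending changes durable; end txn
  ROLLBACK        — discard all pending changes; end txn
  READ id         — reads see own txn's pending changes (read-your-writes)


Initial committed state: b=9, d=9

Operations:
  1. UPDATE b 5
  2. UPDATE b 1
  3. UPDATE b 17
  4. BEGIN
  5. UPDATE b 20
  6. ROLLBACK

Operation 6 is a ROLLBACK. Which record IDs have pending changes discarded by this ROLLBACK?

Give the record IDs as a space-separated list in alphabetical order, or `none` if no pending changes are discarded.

Answer: b

Derivation:
Initial committed: {b=9, d=9}
Op 1: UPDATE b=5 (auto-commit; committed b=5)
Op 2: UPDATE b=1 (auto-commit; committed b=1)
Op 3: UPDATE b=17 (auto-commit; committed b=17)
Op 4: BEGIN: in_txn=True, pending={}
Op 5: UPDATE b=20 (pending; pending now {b=20})
Op 6: ROLLBACK: discarded pending ['b']; in_txn=False
ROLLBACK at op 6 discards: ['b']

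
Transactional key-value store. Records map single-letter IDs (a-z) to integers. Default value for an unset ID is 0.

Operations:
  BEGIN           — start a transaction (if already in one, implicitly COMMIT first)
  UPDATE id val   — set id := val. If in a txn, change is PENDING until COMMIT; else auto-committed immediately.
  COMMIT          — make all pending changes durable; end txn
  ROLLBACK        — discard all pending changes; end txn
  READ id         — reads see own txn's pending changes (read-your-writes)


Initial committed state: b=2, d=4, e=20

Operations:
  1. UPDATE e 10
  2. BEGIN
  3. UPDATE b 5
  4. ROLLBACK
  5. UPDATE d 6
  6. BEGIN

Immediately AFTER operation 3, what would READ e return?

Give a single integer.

Initial committed: {b=2, d=4, e=20}
Op 1: UPDATE e=10 (auto-commit; committed e=10)
Op 2: BEGIN: in_txn=True, pending={}
Op 3: UPDATE b=5 (pending; pending now {b=5})
After op 3: visible(e) = 10 (pending={b=5}, committed={b=2, d=4, e=10})

Answer: 10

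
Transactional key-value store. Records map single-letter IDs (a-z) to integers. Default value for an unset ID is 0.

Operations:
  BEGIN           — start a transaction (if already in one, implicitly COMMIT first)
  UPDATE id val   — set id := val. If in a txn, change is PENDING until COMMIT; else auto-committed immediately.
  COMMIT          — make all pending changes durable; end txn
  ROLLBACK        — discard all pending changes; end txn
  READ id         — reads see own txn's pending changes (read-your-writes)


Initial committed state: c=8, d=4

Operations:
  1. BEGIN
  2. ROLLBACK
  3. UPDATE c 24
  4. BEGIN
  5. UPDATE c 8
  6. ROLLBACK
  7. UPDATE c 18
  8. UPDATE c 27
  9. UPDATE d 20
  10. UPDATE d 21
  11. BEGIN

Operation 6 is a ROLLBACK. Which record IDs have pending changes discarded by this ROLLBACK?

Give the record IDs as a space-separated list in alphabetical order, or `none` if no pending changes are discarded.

Initial committed: {c=8, d=4}
Op 1: BEGIN: in_txn=True, pending={}
Op 2: ROLLBACK: discarded pending []; in_txn=False
Op 3: UPDATE c=24 (auto-commit; committed c=24)
Op 4: BEGIN: in_txn=True, pending={}
Op 5: UPDATE c=8 (pending; pending now {c=8})
Op 6: ROLLBACK: discarded pending ['c']; in_txn=False
Op 7: UPDATE c=18 (auto-commit; committed c=18)
Op 8: UPDATE c=27 (auto-commit; committed c=27)
Op 9: UPDATE d=20 (auto-commit; committed d=20)
Op 10: UPDATE d=21 (auto-commit; committed d=21)
Op 11: BEGIN: in_txn=True, pending={}
ROLLBACK at op 6 discards: ['c']

Answer: c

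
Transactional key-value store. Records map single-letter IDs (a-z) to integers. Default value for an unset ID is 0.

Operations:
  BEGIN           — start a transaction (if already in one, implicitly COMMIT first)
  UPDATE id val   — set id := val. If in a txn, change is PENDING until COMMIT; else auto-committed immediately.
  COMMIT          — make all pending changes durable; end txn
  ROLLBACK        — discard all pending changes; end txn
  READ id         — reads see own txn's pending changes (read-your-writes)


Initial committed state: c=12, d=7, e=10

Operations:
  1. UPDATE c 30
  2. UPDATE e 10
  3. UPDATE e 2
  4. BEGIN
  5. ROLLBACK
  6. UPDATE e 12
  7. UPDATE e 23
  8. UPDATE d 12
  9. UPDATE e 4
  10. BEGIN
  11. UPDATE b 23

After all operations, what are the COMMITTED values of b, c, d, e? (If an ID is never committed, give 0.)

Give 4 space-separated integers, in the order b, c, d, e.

Answer: 0 30 12 4

Derivation:
Initial committed: {c=12, d=7, e=10}
Op 1: UPDATE c=30 (auto-commit; committed c=30)
Op 2: UPDATE e=10 (auto-commit; committed e=10)
Op 3: UPDATE e=2 (auto-commit; committed e=2)
Op 4: BEGIN: in_txn=True, pending={}
Op 5: ROLLBACK: discarded pending []; in_txn=False
Op 6: UPDATE e=12 (auto-commit; committed e=12)
Op 7: UPDATE e=23 (auto-commit; committed e=23)
Op 8: UPDATE d=12 (auto-commit; committed d=12)
Op 9: UPDATE e=4 (auto-commit; committed e=4)
Op 10: BEGIN: in_txn=True, pending={}
Op 11: UPDATE b=23 (pending; pending now {b=23})
Final committed: {c=30, d=12, e=4}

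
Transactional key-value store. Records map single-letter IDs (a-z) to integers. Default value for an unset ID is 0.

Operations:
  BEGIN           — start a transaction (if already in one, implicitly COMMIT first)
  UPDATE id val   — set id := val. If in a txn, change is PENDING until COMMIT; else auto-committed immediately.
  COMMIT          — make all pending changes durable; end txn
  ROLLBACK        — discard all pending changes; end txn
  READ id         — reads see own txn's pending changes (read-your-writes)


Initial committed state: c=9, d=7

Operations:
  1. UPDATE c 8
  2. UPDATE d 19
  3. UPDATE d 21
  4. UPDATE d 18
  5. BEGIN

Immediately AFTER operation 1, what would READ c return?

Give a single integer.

Answer: 8

Derivation:
Initial committed: {c=9, d=7}
Op 1: UPDATE c=8 (auto-commit; committed c=8)
After op 1: visible(c) = 8 (pending={}, committed={c=8, d=7})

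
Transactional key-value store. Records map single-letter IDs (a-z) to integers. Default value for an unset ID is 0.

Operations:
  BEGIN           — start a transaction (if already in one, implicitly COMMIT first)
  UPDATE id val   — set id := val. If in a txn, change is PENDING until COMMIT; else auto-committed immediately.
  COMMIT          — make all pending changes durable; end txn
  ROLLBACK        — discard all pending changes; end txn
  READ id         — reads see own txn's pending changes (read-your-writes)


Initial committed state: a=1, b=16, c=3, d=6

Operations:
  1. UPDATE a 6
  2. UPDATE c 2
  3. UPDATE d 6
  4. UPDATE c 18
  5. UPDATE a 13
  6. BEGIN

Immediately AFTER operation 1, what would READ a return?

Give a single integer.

Answer: 6

Derivation:
Initial committed: {a=1, b=16, c=3, d=6}
Op 1: UPDATE a=6 (auto-commit; committed a=6)
After op 1: visible(a) = 6 (pending={}, committed={a=6, b=16, c=3, d=6})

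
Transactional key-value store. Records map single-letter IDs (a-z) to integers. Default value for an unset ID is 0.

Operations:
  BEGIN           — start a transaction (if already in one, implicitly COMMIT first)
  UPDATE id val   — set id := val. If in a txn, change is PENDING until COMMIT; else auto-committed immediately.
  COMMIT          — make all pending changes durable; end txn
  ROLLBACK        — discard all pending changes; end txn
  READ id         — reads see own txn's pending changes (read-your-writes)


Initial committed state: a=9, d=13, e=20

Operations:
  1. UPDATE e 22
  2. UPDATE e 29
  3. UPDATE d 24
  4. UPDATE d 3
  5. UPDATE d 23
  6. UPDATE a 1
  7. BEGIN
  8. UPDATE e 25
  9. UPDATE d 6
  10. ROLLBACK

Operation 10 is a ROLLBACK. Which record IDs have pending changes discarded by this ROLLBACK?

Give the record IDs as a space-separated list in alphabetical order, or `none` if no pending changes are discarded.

Initial committed: {a=9, d=13, e=20}
Op 1: UPDATE e=22 (auto-commit; committed e=22)
Op 2: UPDATE e=29 (auto-commit; committed e=29)
Op 3: UPDATE d=24 (auto-commit; committed d=24)
Op 4: UPDATE d=3 (auto-commit; committed d=3)
Op 5: UPDATE d=23 (auto-commit; committed d=23)
Op 6: UPDATE a=1 (auto-commit; committed a=1)
Op 7: BEGIN: in_txn=True, pending={}
Op 8: UPDATE e=25 (pending; pending now {e=25})
Op 9: UPDATE d=6 (pending; pending now {d=6, e=25})
Op 10: ROLLBACK: discarded pending ['d', 'e']; in_txn=False
ROLLBACK at op 10 discards: ['d', 'e']

Answer: d e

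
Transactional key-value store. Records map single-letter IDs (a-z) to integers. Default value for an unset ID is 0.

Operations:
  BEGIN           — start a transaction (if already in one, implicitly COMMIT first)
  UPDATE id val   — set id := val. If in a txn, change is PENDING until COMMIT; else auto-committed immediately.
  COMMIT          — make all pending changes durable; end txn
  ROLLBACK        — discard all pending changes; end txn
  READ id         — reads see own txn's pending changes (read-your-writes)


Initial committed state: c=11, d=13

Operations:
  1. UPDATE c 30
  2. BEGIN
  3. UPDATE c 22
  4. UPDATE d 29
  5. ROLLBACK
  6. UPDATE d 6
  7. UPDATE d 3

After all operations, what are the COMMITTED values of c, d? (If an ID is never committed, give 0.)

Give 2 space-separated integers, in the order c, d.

Answer: 30 3

Derivation:
Initial committed: {c=11, d=13}
Op 1: UPDATE c=30 (auto-commit; committed c=30)
Op 2: BEGIN: in_txn=True, pending={}
Op 3: UPDATE c=22 (pending; pending now {c=22})
Op 4: UPDATE d=29 (pending; pending now {c=22, d=29})
Op 5: ROLLBACK: discarded pending ['c', 'd']; in_txn=False
Op 6: UPDATE d=6 (auto-commit; committed d=6)
Op 7: UPDATE d=3 (auto-commit; committed d=3)
Final committed: {c=30, d=3}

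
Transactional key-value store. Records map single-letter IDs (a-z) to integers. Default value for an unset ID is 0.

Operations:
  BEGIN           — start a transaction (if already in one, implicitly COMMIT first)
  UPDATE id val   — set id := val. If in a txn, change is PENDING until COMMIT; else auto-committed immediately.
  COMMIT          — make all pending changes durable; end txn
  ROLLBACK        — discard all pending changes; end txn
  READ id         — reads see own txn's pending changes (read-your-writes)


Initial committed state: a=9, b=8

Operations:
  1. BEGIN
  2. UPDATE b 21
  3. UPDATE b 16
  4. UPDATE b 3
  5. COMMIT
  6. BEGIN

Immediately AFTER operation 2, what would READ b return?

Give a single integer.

Initial committed: {a=9, b=8}
Op 1: BEGIN: in_txn=True, pending={}
Op 2: UPDATE b=21 (pending; pending now {b=21})
After op 2: visible(b) = 21 (pending={b=21}, committed={a=9, b=8})

Answer: 21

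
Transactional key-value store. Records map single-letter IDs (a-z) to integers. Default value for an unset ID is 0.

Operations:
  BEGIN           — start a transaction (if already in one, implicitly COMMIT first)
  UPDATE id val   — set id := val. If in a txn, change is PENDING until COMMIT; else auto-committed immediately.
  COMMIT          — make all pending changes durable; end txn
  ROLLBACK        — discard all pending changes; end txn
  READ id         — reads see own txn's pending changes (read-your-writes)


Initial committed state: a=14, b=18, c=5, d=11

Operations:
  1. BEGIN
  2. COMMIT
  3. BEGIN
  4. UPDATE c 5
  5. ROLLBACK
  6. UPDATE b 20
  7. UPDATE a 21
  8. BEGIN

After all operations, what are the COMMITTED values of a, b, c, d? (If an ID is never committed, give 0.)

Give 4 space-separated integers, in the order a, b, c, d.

Answer: 21 20 5 11

Derivation:
Initial committed: {a=14, b=18, c=5, d=11}
Op 1: BEGIN: in_txn=True, pending={}
Op 2: COMMIT: merged [] into committed; committed now {a=14, b=18, c=5, d=11}
Op 3: BEGIN: in_txn=True, pending={}
Op 4: UPDATE c=5 (pending; pending now {c=5})
Op 5: ROLLBACK: discarded pending ['c']; in_txn=False
Op 6: UPDATE b=20 (auto-commit; committed b=20)
Op 7: UPDATE a=21 (auto-commit; committed a=21)
Op 8: BEGIN: in_txn=True, pending={}
Final committed: {a=21, b=20, c=5, d=11}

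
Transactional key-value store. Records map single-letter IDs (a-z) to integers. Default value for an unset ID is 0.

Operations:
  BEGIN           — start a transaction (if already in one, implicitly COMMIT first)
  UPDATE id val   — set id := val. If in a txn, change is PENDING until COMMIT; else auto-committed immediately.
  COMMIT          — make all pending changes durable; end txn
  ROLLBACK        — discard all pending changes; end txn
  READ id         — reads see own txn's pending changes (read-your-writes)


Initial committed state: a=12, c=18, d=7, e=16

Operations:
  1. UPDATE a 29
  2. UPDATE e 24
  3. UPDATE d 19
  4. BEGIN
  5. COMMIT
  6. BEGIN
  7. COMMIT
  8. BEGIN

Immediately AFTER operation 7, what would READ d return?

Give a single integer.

Initial committed: {a=12, c=18, d=7, e=16}
Op 1: UPDATE a=29 (auto-commit; committed a=29)
Op 2: UPDATE e=24 (auto-commit; committed e=24)
Op 3: UPDATE d=19 (auto-commit; committed d=19)
Op 4: BEGIN: in_txn=True, pending={}
Op 5: COMMIT: merged [] into committed; committed now {a=29, c=18, d=19, e=24}
Op 6: BEGIN: in_txn=True, pending={}
Op 7: COMMIT: merged [] into committed; committed now {a=29, c=18, d=19, e=24}
After op 7: visible(d) = 19 (pending={}, committed={a=29, c=18, d=19, e=24})

Answer: 19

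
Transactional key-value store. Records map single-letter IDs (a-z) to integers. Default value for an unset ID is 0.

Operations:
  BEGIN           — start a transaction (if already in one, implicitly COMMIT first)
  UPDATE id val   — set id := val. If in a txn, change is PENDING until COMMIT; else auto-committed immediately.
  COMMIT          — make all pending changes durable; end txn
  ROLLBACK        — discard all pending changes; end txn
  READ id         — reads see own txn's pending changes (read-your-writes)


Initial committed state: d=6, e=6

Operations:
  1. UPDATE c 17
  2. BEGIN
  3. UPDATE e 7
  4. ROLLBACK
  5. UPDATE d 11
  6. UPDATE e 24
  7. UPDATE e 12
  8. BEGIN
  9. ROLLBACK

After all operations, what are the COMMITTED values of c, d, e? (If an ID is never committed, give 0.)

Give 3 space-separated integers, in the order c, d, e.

Answer: 17 11 12

Derivation:
Initial committed: {d=6, e=6}
Op 1: UPDATE c=17 (auto-commit; committed c=17)
Op 2: BEGIN: in_txn=True, pending={}
Op 3: UPDATE e=7 (pending; pending now {e=7})
Op 4: ROLLBACK: discarded pending ['e']; in_txn=False
Op 5: UPDATE d=11 (auto-commit; committed d=11)
Op 6: UPDATE e=24 (auto-commit; committed e=24)
Op 7: UPDATE e=12 (auto-commit; committed e=12)
Op 8: BEGIN: in_txn=True, pending={}
Op 9: ROLLBACK: discarded pending []; in_txn=False
Final committed: {c=17, d=11, e=12}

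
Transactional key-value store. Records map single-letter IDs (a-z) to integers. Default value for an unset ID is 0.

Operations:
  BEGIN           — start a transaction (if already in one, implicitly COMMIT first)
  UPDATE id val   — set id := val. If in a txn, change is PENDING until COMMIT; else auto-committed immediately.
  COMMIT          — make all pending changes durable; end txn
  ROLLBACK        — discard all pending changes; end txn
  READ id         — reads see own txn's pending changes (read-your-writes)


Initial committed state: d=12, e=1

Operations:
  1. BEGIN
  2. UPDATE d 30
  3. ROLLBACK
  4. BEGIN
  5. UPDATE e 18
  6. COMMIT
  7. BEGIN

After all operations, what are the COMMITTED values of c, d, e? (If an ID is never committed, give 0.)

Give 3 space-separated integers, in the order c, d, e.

Answer: 0 12 18

Derivation:
Initial committed: {d=12, e=1}
Op 1: BEGIN: in_txn=True, pending={}
Op 2: UPDATE d=30 (pending; pending now {d=30})
Op 3: ROLLBACK: discarded pending ['d']; in_txn=False
Op 4: BEGIN: in_txn=True, pending={}
Op 5: UPDATE e=18 (pending; pending now {e=18})
Op 6: COMMIT: merged ['e'] into committed; committed now {d=12, e=18}
Op 7: BEGIN: in_txn=True, pending={}
Final committed: {d=12, e=18}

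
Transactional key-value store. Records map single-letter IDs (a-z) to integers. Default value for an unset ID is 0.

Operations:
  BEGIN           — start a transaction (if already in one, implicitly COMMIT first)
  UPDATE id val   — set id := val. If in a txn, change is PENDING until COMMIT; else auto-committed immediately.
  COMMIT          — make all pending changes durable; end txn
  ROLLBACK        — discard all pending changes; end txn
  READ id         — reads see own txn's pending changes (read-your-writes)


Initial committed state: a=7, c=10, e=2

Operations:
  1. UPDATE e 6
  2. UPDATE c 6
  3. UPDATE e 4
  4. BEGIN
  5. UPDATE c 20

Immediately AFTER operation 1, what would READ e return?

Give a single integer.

Initial committed: {a=7, c=10, e=2}
Op 1: UPDATE e=6 (auto-commit; committed e=6)
After op 1: visible(e) = 6 (pending={}, committed={a=7, c=10, e=6})

Answer: 6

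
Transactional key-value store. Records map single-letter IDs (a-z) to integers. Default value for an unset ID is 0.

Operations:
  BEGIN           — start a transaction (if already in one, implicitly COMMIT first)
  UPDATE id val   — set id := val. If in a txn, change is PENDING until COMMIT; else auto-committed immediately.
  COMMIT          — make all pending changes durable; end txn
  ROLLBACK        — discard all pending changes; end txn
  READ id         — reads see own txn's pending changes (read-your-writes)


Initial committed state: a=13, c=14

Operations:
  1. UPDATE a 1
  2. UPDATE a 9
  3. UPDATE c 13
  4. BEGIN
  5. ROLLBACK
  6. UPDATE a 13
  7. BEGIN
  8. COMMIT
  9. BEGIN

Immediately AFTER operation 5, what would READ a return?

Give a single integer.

Initial committed: {a=13, c=14}
Op 1: UPDATE a=1 (auto-commit; committed a=1)
Op 2: UPDATE a=9 (auto-commit; committed a=9)
Op 3: UPDATE c=13 (auto-commit; committed c=13)
Op 4: BEGIN: in_txn=True, pending={}
Op 5: ROLLBACK: discarded pending []; in_txn=False
After op 5: visible(a) = 9 (pending={}, committed={a=9, c=13})

Answer: 9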